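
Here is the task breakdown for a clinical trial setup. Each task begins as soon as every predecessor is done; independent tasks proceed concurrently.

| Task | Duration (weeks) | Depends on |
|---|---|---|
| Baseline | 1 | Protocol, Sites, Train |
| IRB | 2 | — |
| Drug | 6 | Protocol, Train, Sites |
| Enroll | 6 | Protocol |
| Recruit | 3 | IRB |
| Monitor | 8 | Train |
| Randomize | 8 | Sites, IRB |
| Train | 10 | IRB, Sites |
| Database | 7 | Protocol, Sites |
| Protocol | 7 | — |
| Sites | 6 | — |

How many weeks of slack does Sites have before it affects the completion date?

Critical path: Sites→Train→Monitor = 6+10+8 = 24, so the finish is 24 weeks.
Sites finishes as early as 6 and must finish by 6.
So Sites can slip 6 − 6 = 0 weeks.

0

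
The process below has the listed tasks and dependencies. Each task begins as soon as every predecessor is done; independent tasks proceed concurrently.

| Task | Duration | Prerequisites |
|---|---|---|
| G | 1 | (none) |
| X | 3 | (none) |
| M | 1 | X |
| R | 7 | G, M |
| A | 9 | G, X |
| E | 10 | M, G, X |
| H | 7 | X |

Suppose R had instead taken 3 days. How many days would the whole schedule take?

As given, the longest chain is X→M→E = 3+1+10 = 14, so the finish is 14 days.
R is off the critical path — its longest chain is 11 days, giving 3 of slack.
That remains the longest chain; total 14 days.

14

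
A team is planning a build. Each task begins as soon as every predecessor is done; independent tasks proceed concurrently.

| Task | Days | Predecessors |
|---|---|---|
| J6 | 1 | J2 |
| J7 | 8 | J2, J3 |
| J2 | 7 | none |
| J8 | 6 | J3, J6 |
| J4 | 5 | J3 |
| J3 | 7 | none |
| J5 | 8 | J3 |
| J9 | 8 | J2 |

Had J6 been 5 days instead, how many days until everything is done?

As given, the longest chain is J2→J7 = 7+8 = 15, so the finish is 15 days.
The longest path through J6 is only 14 days, so J6 has float 1.
The binding chain switches to J2→J6→J8 = 7+5+6 = 18; finish 18 days.

18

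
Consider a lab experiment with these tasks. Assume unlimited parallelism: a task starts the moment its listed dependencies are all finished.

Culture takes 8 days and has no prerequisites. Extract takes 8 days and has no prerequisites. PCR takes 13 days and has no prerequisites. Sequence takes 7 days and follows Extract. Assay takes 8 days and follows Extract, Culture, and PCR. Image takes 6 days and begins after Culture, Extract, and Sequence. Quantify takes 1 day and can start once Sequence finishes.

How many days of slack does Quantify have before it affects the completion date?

The longest chain is Extract→Sequence→Image = 8+7+6 = 21; overall finish 21 days.
Longest path through Quantify: 16 days (earliest finish 16, latest finish 21).
Float = 21 − 16 = 5.

5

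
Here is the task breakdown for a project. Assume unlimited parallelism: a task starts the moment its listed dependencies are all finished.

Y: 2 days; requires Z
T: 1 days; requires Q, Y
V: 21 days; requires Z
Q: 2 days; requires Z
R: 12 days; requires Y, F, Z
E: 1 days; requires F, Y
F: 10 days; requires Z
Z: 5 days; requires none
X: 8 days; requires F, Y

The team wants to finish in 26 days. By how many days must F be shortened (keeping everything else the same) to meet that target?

1

Current finish: 27 days; target: 26.
F is on every critical path, so each day cut from F cuts the finish by one (this holds down to a finish of 26).
Need 27 − 26 = 1 day off F → F becomes 9 days, finish becomes 26.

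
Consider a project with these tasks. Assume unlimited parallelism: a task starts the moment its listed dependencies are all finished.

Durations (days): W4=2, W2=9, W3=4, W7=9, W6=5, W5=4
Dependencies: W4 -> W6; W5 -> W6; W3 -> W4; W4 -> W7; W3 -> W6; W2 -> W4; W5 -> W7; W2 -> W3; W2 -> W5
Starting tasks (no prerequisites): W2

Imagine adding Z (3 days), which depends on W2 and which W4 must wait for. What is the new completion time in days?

24

Originally the project takes 24 days.
With Z inserted, W4 now waits for max(W2, W3, Z).
New critical path: W2→W3→W4→W7 = 9+4+2+9 = 24 ⇒ 24 days.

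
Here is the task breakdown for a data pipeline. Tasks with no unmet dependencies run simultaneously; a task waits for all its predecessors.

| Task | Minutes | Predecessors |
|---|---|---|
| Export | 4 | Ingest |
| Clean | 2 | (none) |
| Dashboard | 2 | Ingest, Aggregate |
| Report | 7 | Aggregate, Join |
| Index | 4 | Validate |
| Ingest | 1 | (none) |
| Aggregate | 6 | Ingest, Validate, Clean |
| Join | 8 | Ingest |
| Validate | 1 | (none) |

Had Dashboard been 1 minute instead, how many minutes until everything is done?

Critical path before the change: Ingest→Join→Report = 1+8+7 = 16 giving 16 minutes.
Dashboard is off the critical path — its longest chain is 10 minutes, giving 6 of slack.
No other chain overtakes it, so the finish is 16 minutes.

16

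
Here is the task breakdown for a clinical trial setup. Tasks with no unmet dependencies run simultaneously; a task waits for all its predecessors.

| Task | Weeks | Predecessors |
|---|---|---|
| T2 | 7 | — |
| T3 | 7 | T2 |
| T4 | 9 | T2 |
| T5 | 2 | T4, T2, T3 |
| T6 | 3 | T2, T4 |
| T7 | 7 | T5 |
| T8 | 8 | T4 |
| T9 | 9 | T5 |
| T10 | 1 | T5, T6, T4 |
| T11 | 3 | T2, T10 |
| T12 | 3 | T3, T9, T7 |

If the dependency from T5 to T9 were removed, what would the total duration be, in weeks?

With the dependency in place, T2→T4→T5→T9→T12 = 7+9+2+9+3 = 30 sets the finish at 30 weeks.
Without T5→T9, T9's earliest start moves from 18 to 0.
New critical path: T2→T4→T5→T7→T12 = 7+9+2+7+3 = 28 ⇒ 28 weeks.

28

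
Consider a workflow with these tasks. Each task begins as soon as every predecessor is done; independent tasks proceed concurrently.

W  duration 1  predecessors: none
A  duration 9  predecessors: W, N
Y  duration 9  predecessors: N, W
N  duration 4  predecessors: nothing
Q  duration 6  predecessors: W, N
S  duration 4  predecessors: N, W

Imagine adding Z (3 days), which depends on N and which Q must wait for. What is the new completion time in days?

Originally the schedule takes 13 days.
With Z inserted, Q now waits for max(W, N, Z).
New critical path: N→Z→Q = 4+3+6 = 13 ⇒ 13 days.

13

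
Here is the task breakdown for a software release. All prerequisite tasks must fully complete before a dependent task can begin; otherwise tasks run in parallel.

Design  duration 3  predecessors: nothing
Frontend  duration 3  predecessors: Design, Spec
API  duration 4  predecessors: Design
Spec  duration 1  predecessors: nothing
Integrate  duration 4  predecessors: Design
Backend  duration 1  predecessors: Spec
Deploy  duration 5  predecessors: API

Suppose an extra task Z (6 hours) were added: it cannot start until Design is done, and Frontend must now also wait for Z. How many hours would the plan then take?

12

Originally the plan takes 12 hours.
With Z inserted, Frontend now waits for max(Design, Spec, Z).
New critical path: Design→Z→Frontend = 3+6+3 = 12 ⇒ 12 hours.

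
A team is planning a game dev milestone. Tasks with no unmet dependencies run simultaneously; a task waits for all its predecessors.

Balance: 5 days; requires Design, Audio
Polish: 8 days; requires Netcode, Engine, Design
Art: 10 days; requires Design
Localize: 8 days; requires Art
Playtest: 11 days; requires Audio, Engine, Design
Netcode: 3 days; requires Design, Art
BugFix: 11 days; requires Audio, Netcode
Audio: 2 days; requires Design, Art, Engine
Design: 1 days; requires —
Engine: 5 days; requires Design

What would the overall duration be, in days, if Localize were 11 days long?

The binding path is Design→Art→Netcode→BugFix = 1+10+3+11 = 25; finish at 25 days.
Localize is off the critical path — its longest chain is 19 days, giving 6 of slack.
That remains the longest chain; total 25 days.

25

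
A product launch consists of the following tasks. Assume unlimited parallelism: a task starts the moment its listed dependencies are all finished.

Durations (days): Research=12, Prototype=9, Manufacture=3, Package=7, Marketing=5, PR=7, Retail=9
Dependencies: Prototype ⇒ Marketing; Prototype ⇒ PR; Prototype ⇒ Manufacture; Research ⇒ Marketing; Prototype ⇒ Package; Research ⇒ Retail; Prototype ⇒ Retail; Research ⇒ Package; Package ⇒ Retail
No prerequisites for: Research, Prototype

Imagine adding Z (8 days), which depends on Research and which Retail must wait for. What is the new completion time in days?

Originally the product launch takes 28 days.
With Z inserted, Retail now waits for max(Prototype, Research, Package, Z).
New critical path: Research→Z→Retail = 12+8+9 = 29 ⇒ 29 days.

29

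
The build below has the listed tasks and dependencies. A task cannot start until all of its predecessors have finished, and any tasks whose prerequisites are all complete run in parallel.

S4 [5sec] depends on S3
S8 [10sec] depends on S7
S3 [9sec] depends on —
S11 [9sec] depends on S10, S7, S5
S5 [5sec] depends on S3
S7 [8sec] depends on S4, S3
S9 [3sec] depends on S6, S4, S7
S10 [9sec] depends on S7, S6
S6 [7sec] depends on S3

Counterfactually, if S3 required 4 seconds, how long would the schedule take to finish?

As given, the longest chain is S3→S4→S7→S10→S11 = 9+5+8+9+9 = 40, so the finish is 40 seconds.
S3 lies on that path, so at 4 seconds the path becomes 35 seconds.
That remains the longest chain; total 35 seconds.

35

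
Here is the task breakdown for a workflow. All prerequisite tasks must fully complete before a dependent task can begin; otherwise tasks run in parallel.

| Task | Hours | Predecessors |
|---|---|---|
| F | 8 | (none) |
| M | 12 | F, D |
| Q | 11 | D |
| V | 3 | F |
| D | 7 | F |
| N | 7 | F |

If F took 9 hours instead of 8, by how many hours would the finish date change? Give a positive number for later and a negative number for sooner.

Critical path before the change: F→D→M = 8+7+12 = 27 giving 27 hours.
F is on the critical path; changing it to 9 makes that path 28 hours.
No other chain overtakes it, so the finish is 28 hours.
Change in finish: 28 − 27 = +1 hours.

1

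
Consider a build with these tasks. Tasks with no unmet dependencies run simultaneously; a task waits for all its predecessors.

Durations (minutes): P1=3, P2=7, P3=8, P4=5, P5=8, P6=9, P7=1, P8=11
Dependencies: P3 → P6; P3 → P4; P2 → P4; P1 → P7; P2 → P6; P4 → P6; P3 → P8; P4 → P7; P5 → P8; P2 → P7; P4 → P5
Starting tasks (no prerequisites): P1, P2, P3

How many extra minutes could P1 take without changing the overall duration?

28

The longest chain is P3→P4→P5→P8 = 8+5+8+11 = 32; overall finish 32 minutes.
The longest chain containing P1 totals 4 minutes.
Slack of P1 = 28 − 0 = 28 minutes.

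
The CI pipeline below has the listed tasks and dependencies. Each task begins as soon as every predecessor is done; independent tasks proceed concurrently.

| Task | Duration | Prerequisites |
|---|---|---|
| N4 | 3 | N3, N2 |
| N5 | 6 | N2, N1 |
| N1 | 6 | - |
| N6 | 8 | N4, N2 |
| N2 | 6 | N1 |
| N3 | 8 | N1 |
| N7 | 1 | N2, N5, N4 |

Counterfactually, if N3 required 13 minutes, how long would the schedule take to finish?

30

Baseline: N1→N3→N4→N6 = 6+8+3+8 = 25 → 25 minutes.
N3 lies on that path, so at 13 minutes the path becomes 30 minutes.
The critical path is still N1→N3→N4→N6; finish is now 30 minutes.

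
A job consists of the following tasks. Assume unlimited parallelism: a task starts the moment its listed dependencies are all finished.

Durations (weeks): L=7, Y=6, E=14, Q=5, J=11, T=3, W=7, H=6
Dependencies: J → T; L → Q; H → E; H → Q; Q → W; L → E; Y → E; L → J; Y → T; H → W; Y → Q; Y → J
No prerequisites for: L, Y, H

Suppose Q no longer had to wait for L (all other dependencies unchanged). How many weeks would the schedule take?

21

With the dependency in place, L→E = 7+14 = 21 sets the finish at 21 weeks.
Without L→Q, Q's earliest start moves from 7 to 6.
The longest chain is now L→E = 7+14 = 21, so the schedule takes 21 weeks.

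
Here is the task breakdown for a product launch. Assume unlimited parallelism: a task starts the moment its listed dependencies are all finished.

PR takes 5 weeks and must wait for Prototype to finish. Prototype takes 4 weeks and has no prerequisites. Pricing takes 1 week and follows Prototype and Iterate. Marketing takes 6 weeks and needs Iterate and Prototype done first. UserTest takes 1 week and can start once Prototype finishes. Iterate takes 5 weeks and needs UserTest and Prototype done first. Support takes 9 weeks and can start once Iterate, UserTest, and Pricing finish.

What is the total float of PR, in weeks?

Prototype→UserTest→Iterate→Pricing→Support = 4+1+5+1+9 = 20 sets the makespan at 20 weeks.
PR finishes as early as 9 and must finish by 20.
Slack of PR = 15 − 4 = 11 weeks.

11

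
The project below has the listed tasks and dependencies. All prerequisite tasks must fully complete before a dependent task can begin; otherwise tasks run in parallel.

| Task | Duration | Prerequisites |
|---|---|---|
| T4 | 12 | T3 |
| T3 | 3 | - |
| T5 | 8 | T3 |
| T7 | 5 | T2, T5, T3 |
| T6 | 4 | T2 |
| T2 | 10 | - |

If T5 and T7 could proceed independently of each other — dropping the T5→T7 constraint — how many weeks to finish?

Before: longest chain T3→T5→T7 = 3+8+5 = 16, finish 16.
Without T5→T7, T7's earliest start moves from 11 to 10.
New critical path: T2→T7 = 10+5 = 15 ⇒ 15 weeks.

15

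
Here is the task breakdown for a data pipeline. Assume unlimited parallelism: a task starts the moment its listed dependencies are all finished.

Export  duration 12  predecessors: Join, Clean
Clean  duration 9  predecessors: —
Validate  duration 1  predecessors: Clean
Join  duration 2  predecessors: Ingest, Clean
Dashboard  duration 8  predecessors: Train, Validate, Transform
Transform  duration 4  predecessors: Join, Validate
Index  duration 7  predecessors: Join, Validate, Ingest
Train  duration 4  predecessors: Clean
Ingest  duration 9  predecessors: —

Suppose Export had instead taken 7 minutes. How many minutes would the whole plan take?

23

Actual critical path: Ingest→Join→Export = 9+2+12 = 23 ⇒ 23 minutes.
Since Export is critical, the -5 change carries straight to that chain (now 18 minutes).
The binding chain switches to Ingest→Join→Transform→Dashboard = 9+2+4+8 = 23; finish 23 minutes.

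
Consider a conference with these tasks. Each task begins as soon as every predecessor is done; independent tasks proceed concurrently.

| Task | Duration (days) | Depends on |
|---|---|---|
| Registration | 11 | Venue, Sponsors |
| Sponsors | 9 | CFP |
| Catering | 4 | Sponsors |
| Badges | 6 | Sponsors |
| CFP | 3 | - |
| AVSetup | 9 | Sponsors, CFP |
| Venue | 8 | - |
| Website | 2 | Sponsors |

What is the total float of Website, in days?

The longest chain is CFP→Sponsors→Registration = 3+9+11 = 23; overall finish 23 days.
Website finishes as early as 14 and must finish by 23.
Float = 23 − 14 = 9.

9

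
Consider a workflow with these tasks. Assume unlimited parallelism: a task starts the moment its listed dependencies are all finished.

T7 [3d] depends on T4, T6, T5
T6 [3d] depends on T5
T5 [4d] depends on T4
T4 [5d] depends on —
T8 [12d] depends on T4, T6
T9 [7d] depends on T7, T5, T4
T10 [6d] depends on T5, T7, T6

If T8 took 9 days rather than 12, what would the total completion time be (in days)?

The binding path is T4→T5→T6→T8 = 5+4+3+12 = 24; finish at 24 days.
T8 lies on that path, so at 9 days the path becomes 21 days.
The binding chain switches to T4→T5→T6→T7→T9 = 5+4+3+3+7 = 22; finish 22 days.

22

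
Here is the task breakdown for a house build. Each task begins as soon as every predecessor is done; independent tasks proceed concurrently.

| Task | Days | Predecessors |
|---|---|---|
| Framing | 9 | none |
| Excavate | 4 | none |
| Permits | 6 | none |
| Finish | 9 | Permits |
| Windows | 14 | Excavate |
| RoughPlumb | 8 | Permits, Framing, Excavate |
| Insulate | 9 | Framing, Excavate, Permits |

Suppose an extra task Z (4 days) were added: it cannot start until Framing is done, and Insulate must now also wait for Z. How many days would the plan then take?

Originally the plan takes 18 days.
With Z inserted, Insulate now waits for max(Framing, Excavate, Permits, Z).
New critical path: Framing→Z→Insulate = 9+4+9 = 22 ⇒ 22 days.

22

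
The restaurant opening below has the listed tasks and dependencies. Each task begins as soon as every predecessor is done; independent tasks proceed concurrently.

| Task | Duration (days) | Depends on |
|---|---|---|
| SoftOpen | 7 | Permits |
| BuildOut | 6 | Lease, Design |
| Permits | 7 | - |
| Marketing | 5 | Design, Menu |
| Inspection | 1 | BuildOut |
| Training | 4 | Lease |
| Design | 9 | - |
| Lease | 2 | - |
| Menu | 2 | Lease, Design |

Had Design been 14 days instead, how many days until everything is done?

Actual critical path: Design→BuildOut→Inspection = 9+6+1 = 16 ⇒ 16 days.
Design lies on that path, so at 14 days the path becomes 21 days.
The critical path is still Design→BuildOut→Inspection; finish is now 21 days.

21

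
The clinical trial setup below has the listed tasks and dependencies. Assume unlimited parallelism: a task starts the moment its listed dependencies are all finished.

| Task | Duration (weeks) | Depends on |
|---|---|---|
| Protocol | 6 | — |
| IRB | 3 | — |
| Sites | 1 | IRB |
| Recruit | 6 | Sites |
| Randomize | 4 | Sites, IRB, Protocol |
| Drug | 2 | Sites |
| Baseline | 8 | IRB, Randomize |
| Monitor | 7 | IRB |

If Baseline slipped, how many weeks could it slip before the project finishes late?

0

The longest chain is Protocol→Randomize→Baseline = 6+4+8 = 18; overall finish 18 weeks.
The longest chain containing Baseline totals 18 weeks.
Slack of Baseline = 10 − 10 = 0 weeks.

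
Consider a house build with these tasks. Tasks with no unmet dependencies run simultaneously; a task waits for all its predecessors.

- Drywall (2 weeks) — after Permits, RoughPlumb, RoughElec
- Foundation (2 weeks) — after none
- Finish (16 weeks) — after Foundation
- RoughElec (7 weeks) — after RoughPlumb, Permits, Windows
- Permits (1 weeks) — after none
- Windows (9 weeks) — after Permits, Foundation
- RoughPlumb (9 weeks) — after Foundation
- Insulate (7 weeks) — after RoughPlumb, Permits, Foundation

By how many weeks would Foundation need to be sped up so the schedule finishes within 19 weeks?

Current finish: 20 weeks; target: 19.
Foundation is on every critical path, so each week cut from Foundation cuts the finish by one (this holds down to a finish of 19).
Need 20 − 19 = 1 week off Foundation → Foundation becomes 1 week, finish becomes 19.

1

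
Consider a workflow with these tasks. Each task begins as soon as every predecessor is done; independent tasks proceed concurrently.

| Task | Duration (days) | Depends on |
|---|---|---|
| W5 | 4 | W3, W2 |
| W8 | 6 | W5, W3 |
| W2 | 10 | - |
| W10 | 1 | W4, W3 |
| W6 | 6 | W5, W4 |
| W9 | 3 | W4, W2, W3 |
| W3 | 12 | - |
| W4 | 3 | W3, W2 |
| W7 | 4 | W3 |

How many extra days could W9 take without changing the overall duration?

Critical path: W3→W5→W6 = 12+4+6 = 22, so the finish is 22 days.
The longest chain containing W9 totals 18 days.
Float = 22 − 18 = 4.

4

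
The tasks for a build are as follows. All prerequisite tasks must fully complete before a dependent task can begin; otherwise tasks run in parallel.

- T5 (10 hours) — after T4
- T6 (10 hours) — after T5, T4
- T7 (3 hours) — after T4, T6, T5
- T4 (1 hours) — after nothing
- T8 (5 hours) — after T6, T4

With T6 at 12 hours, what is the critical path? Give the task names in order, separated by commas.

Critical path before the change: T4→T5→T6→T8 = 1+10+10+5 = 26 giving 26 hours.
T6 is on the critical path; changing it to 12 makes that path 28 hours.
No other chain overtakes it, so the finish is 28 hours.

T4, T5, T6, T8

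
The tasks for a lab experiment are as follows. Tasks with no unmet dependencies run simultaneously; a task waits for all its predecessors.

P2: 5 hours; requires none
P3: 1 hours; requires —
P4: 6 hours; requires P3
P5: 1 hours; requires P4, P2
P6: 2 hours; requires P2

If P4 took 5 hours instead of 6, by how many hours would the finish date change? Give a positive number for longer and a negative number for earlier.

Critical path before the change: P3→P4→P5 = 1+6+1 = 8 giving 8 hours.
P4 lies on that path, so at 5 hours the path becomes 7 hours.
New critical path: P2→P6 = 5+2 = 7 ⇒ 7 hours.
Change in finish: 7 − 8 = -1 hours.

-1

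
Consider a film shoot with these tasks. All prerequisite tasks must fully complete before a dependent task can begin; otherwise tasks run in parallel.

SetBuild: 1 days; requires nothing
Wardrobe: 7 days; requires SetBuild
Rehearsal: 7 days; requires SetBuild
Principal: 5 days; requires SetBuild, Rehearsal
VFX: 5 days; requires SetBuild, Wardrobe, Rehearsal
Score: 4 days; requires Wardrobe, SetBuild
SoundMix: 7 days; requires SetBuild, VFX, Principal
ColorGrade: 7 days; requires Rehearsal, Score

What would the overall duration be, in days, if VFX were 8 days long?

As given, the longest chain is SetBuild→Wardrobe→VFX→SoundMix = 1+7+5+7 = 20, so the finish is 20 days.
Since VFX is critical, the +3 change carries straight to that chain (now 23 days).
That remains the longest chain; total 23 days.

23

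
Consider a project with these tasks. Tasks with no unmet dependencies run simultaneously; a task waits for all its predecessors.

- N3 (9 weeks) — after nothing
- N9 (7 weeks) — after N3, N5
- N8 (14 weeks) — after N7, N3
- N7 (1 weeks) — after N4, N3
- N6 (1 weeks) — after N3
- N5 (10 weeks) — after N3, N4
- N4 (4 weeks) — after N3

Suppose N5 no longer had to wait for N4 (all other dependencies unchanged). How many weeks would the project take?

28

With the dependency in place, N3→N4→N5→N9 = 9+4+10+7 = 30 sets the finish at 30 weeks.
Without N4→N5, N5's earliest start moves from 13 to 9.
After: N3→N4→N7→N8 = 9+4+1+14 = 28 → 28 weeks.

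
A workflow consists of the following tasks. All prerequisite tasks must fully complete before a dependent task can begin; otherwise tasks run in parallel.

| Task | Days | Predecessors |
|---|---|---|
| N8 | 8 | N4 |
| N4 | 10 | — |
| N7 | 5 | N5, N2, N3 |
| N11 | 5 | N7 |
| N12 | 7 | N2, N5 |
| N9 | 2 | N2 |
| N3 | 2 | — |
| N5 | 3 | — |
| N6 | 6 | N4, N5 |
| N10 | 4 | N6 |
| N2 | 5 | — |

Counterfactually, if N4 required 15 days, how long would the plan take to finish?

Actual critical path: N4→N6→N10 = 10+6+4 = 20 ⇒ 20 days.
N4 lies on that path, so at 15 days the path becomes 25 days.
That remains the longest chain; total 25 days.

25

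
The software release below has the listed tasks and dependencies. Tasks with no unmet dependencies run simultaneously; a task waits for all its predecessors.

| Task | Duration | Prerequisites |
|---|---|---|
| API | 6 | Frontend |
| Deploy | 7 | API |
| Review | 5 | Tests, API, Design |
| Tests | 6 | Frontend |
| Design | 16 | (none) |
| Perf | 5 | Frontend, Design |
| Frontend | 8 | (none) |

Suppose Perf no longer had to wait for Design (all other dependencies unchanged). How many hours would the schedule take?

With the dependency in place, Design→Review = 16+5 = 21 sets the finish at 21 hours.
Without Design→Perf, Perf's earliest start moves from 16 to 8.
After: Design→Review = 16+5 = 21 → 21 hours.

21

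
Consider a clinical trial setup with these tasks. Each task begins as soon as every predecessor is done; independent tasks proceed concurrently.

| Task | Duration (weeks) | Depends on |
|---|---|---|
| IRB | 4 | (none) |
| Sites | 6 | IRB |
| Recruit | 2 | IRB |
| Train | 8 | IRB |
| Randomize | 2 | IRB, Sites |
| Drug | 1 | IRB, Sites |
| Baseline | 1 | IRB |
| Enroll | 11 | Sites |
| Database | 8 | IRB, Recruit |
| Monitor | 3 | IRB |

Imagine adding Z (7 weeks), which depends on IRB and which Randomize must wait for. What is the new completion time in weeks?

21

Originally the clinical trial setup takes 21 weeks.
With Z inserted, Randomize now waits for max(IRB, Sites, Z).
New critical path: IRB→Sites→Enroll = 4+6+11 = 21 ⇒ 21 weeks.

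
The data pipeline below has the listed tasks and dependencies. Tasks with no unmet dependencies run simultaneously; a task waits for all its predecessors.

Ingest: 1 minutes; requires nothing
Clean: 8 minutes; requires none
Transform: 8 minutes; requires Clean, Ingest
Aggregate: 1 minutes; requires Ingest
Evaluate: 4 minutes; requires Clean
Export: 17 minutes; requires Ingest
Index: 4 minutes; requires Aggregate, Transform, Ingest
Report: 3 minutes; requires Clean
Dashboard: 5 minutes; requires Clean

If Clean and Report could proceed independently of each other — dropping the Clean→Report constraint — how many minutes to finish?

Before: longest chain Clean→Transform→Index = 8+8+4 = 20, finish 20.
Without Clean→Report, Report's earliest start moves from 8 to 0.
New critical path: Clean→Transform→Index = 8+8+4 = 20 ⇒ 20 minutes.

20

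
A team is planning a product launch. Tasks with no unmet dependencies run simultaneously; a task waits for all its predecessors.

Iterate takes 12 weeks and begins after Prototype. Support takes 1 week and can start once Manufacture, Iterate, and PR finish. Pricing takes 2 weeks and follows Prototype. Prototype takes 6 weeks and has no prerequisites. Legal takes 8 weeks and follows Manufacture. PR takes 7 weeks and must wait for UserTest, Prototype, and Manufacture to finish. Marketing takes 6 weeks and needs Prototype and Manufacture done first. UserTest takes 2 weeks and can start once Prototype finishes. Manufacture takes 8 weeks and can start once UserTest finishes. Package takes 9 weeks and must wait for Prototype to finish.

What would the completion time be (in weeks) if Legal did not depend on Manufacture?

24

Original critical path: Prototype→UserTest→Manufacture→PR→Support = 6+2+8+7+1 = 24 ⇒ 24 weeks.
Without Manufacture→Legal, Legal's earliest start moves from 16 to 0.
The longest chain is now Prototype→UserTest→Manufacture→PR→Support = 6+2+8+7+1 = 24, so the plan takes 24 weeks.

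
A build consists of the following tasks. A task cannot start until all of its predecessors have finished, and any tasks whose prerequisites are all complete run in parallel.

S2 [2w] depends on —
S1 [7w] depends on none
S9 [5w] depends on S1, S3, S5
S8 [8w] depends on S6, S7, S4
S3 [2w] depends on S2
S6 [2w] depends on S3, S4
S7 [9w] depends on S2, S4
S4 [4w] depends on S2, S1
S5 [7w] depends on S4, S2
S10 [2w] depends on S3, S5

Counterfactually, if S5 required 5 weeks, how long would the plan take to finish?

The binding path is S1→S4→S7→S8 = 7+4+9+8 = 28; finish at 28 weeks.
S5 has 5 weeks of float (longest path through it is 23).
No other chain overtakes it, so the finish is 28 weeks.

28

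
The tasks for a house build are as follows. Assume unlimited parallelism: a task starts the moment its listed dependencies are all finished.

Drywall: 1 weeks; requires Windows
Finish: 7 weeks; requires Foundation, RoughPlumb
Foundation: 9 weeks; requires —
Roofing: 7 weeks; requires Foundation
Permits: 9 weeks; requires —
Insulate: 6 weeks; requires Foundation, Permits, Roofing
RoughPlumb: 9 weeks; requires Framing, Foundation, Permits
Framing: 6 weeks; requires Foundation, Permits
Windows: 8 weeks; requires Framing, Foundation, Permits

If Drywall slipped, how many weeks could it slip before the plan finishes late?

7

Critical path: Permits→Framing→RoughPlumb→Finish = 9+6+9+7 = 31, so the finish is 31 weeks.
Drywall finishes as early as 24 and must finish by 31.
Slack of Drywall = 30 − 23 = 7 weeks.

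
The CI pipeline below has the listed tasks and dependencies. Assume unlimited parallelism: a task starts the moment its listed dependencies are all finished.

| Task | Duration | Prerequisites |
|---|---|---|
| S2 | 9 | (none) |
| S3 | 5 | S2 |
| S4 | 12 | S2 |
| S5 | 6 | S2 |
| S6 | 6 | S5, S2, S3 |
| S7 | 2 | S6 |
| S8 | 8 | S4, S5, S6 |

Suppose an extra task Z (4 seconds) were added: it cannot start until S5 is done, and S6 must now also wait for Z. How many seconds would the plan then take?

Originally the plan takes 29 seconds.
With Z inserted, S6 now waits for max(S5, S2, S3, Z).
New critical path: S2→S5→Z→S6→S8 = 9+6+4+6+8 = 33 ⇒ 33 seconds.

33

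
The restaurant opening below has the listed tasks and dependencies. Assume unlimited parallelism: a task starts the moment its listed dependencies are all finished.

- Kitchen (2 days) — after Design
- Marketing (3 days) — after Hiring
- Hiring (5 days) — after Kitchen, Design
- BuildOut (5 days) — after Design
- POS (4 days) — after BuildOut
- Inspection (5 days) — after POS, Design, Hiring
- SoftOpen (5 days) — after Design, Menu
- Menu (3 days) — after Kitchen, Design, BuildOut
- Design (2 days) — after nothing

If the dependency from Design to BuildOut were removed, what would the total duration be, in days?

14

With the dependency in place, Design→BuildOut→POS→Inspection = 2+5+4+5 = 16 sets the finish at 16 days.
Without Design→BuildOut, BuildOut's earliest start moves from 2 to 0.
New critical path: Design→Kitchen→Hiring→Inspection = 2+2+5+5 = 14 ⇒ 14 days.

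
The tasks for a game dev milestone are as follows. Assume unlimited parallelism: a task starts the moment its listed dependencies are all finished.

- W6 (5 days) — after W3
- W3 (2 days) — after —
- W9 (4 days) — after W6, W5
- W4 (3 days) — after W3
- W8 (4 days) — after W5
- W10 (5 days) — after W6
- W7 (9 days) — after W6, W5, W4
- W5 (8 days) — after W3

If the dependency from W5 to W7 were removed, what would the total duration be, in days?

Original critical path: W3→W5→W7 = 2+8+9 = 19 ⇒ 19 days.
Without W5→W7, W7's earliest start moves from 10 to 7.
After: W3→W6→W7 = 2+5+9 = 16 → 16 days.

16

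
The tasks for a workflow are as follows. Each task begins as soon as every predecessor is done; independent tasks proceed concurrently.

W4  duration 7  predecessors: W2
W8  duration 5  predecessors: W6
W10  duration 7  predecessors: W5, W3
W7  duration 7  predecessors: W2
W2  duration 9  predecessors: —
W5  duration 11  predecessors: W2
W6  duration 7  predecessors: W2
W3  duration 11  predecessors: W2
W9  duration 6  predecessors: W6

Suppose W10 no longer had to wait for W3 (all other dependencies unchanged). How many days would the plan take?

With the dependency in place, W2→W3→W10 = 9+11+7 = 27 sets the finish at 27 days.
Dropping W3→W10 doesn't change W10's earliest start (20); another predecessor still binds.
After: W2→W5→W10 = 9+11+7 = 27 → 27 days.

27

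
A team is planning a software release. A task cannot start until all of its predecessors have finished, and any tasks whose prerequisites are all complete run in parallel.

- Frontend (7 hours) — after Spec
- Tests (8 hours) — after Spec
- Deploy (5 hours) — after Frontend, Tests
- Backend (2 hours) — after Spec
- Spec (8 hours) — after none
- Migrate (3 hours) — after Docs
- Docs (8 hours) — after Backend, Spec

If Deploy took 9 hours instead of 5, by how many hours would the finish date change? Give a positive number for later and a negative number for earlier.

4

The binding path is Spec→Tests→Deploy = 8+8+5 = 21; finish at 21 hours.
Deploy is on the critical path; changing it to 9 makes that path 25 hours.
That remains the longest chain; total 25 hours.
Change in finish: 25 − 21 = +4 hours.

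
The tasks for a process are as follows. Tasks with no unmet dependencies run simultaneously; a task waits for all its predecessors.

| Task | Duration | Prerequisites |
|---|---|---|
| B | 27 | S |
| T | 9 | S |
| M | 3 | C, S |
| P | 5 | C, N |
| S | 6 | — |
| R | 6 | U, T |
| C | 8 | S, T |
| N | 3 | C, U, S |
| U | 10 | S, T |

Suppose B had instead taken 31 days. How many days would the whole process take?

37

Critical path before the change: S→B = 6+27 = 33 giving 33 days.
Since B is critical, the +4 change carries straight to that chain (now 37 days).
The critical path is still S→B; finish is now 37 days.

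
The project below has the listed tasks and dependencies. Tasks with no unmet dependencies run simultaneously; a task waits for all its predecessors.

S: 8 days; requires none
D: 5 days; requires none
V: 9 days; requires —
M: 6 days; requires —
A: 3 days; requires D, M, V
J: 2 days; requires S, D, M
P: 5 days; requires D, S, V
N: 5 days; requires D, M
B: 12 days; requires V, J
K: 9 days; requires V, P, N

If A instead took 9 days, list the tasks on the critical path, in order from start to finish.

V, P, K

Actual critical path: V→P→K = 9+5+9 = 23 ⇒ 23 days.
The longest path through A is only 12 days, so A has float 11.
No other chain overtakes it, so the finish is 23 days.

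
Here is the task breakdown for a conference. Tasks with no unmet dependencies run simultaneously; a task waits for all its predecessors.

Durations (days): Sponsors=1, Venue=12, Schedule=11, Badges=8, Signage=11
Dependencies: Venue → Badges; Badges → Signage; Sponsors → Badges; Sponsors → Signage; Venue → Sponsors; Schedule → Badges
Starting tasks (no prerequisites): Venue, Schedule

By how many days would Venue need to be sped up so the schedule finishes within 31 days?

Current finish: 32 days; target: 31.
Venue is on every critical path, so each day cut from Venue cuts the finish by one (this holds down to a finish of 30).
Need 32 − 31 = 1 day off Venue → Venue becomes 11 days, finish becomes 31.

1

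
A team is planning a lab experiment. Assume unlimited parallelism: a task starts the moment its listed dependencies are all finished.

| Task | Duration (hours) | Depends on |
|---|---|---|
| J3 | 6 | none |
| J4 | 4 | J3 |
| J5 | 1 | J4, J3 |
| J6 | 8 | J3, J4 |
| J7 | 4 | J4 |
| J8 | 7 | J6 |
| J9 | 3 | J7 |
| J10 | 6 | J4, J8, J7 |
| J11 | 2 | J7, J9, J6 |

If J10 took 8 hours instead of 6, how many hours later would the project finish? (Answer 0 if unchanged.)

As given, the longest chain is J3→J4→J6→J8→J10 = 6+4+8+7+6 = 31, so the finish is 31 hours.
J10 lies on that path, so at 8 hours the path becomes 33 hours.
The critical path is still J3→J4→J6→J8→J10; finish is now 33 hours.
Change in finish: 33 − 31 = +2 hours.

2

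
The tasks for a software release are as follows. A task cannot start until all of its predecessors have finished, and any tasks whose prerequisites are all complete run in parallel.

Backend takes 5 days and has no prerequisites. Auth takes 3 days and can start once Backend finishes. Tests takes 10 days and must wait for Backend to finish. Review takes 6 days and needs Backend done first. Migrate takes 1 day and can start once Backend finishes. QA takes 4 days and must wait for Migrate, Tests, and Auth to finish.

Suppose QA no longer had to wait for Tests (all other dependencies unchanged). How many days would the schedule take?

With the dependency in place, Backend→Tests→QA = 5+10+4 = 19 sets the finish at 19 days.
Without Tests→QA, QA's earliest start moves from 15 to 8.
The longest chain is now Backend→Tests = 5+10 = 15, so the schedule takes 15 days.

15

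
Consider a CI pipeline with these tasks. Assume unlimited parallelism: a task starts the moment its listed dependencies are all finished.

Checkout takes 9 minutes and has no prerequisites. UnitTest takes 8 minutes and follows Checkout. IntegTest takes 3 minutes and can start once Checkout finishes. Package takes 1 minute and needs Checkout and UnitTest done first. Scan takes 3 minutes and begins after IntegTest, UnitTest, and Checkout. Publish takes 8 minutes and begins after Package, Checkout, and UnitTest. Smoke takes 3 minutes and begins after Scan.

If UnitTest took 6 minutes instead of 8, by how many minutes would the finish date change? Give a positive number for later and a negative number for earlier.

Baseline: Checkout→UnitTest→Package→Publish = 9+8+1+8 = 26 → 26 minutes.
UnitTest lies on that path, so at 6 minutes the path becomes 24 minutes.
That remains the longest chain; total 24 minutes.
Change in finish: 24 − 26 = -2 minutes.

-2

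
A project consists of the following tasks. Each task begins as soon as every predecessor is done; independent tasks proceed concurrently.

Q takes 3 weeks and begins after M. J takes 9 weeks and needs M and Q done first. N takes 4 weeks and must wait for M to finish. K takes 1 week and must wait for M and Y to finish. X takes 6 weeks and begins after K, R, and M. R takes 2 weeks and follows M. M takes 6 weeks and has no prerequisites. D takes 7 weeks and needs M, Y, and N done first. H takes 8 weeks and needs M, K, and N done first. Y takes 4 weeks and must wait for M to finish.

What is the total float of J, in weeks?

The longest chain is M→Y→K→H = 6+4+1+8 = 19; overall finish 19 weeks.
J finishes as early as 18 and must finish by 19.
Float = 19 − 18 = 1.

1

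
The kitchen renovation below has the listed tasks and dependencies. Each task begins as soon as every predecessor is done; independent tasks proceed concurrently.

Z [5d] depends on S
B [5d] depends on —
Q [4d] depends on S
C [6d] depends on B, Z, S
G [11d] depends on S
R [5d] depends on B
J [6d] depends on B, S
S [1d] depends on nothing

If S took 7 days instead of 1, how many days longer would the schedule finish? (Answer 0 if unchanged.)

Baseline: S→Z→C = 1+5+6 = 12 → 12 days.
S lies on that path, so at 7 days the path becomes 18 days.
No other chain overtakes it, so the finish is 18 days.
Change in finish: 18 − 12 = +6 days.

6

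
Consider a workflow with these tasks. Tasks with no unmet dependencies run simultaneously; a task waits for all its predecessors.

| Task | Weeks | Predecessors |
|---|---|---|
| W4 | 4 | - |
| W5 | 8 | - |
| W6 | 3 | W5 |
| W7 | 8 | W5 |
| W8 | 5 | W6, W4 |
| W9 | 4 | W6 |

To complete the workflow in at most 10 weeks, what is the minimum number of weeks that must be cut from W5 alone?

6

Current finish: 16 weeks; target: 10.
W5 is on every critical path, so each week cut from W5 cuts the finish by one (this holds down to a finish of 9).
Need 16 − 10 = 6 weeks off W5 → W5 becomes 2 weeks, finish becomes 10.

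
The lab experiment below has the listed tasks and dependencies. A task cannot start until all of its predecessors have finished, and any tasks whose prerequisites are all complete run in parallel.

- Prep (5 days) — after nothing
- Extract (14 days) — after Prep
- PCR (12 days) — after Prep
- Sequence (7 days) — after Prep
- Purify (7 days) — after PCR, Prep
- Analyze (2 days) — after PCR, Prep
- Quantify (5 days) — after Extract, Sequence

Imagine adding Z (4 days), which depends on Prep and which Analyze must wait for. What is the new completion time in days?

Originally the lab experiment takes 24 days.
With Z inserted, Analyze now waits for max(PCR, Prep, Z).
New critical path: Prep→Extract→Quantify = 5+14+5 = 24 ⇒ 24 days.

24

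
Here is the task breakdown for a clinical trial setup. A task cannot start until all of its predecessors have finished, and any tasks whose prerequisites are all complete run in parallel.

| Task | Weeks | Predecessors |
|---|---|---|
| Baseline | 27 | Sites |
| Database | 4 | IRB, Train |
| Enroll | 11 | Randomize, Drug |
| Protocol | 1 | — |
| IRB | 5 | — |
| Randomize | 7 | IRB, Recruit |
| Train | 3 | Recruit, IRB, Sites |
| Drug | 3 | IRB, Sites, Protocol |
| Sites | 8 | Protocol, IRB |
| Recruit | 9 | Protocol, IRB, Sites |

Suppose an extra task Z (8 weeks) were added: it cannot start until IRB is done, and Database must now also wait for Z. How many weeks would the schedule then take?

40

Originally the schedule takes 40 weeks.
With Z inserted, Database now waits for max(IRB, Train, Z).
New critical path: IRB→Sites→Recruit→Randomize→Enroll = 5+8+9+7+11 = 40 ⇒ 40 weeks.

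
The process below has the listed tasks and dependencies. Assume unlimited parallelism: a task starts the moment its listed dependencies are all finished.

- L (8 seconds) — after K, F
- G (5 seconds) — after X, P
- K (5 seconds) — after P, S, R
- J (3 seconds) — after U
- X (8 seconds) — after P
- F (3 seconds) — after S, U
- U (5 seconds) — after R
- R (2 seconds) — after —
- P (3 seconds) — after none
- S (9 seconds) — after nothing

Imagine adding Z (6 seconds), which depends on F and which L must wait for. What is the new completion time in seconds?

Originally the schedule takes 22 seconds.
With Z inserted, L now waits for max(K, F, Z).
New critical path: S→F→Z→L = 9+3+6+8 = 26 ⇒ 26 seconds.

26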